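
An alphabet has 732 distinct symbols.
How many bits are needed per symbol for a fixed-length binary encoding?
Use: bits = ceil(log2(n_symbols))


log2(732) = 9.5157
Bracket: 2^9 = 512 < 732 <= 2^10 = 1024
So ceil(log2(732)) = 10

bits = ceil(log2(732)) = ceil(9.5157) = 10 bits


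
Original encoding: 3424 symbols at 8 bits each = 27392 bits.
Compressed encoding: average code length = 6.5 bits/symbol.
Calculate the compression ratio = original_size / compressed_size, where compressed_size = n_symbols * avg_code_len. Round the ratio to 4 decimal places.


original_size = n_symbols * orig_bits = 3424 * 8 = 27392 bits
compressed_size = n_symbols * avg_code_len = 3424 * 6.5 = 22256.0 bits
ratio = original_size / compressed_size = 27392 / 22256.0 = 1.2308

Compression ratio = 1.2308


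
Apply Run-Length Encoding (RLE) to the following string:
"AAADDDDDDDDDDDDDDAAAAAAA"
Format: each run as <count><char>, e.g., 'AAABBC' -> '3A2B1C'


Scanning runs left to right:
  i=0: run of 'A' x 3 -> '3A'
  i=3: run of 'D' x 14 -> '14D'
  i=17: run of 'A' x 7 -> '7A'

RLE = 3A14D7A


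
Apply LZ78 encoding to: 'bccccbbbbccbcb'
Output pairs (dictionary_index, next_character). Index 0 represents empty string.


LZ78 encoding steps:
Dictionary: {0: ''}
Step 1: w='' (idx 0), next='b' -> output (0, 'b'), add 'b' as idx 1
Step 2: w='' (idx 0), next='c' -> output (0, 'c'), add 'c' as idx 2
Step 3: w='c' (idx 2), next='c' -> output (2, 'c'), add 'cc' as idx 3
Step 4: w='c' (idx 2), next='b' -> output (2, 'b'), add 'cb' as idx 4
Step 5: w='b' (idx 1), next='b' -> output (1, 'b'), add 'bb' as idx 5
Step 6: w='b' (idx 1), next='c' -> output (1, 'c'), add 'bc' as idx 6
Step 7: w='cb' (idx 4), next='c' -> output (4, 'c'), add 'cbc' as idx 7
Step 8: w='b' (idx 1), end of input -> output (1, '')


Encoded: [(0, 'b'), (0, 'c'), (2, 'c'), (2, 'b'), (1, 'b'), (1, 'c'), (4, 'c'), (1, '')]


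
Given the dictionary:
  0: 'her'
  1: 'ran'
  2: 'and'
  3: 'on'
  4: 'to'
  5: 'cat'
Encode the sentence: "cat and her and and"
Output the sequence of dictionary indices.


Look up each word in the dictionary:
  'cat' -> 5
  'and' -> 2
  'her' -> 0
  'and' -> 2
  'and' -> 2

Encoded: [5, 2, 0, 2, 2]


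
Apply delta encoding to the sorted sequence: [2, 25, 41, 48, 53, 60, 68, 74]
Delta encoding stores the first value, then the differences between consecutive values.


First value: 2
Deltas:
  25 - 2 = 23
  41 - 25 = 16
  48 - 41 = 7
  53 - 48 = 5
  60 - 53 = 7
  68 - 60 = 8
  74 - 68 = 6


Delta encoded: [2, 23, 16, 7, 5, 7, 8, 6]


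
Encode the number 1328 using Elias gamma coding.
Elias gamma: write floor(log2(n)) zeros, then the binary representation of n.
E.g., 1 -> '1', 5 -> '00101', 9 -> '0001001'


num_bits = floor(log2(1328)) + 1 = 11
leading_zeros = num_bits - 1 = 10
binary(1328) = 10100110000

Elias gamma(1328) = '0000000000' + '10100110000' = 000000000010100110000 (21 bits)


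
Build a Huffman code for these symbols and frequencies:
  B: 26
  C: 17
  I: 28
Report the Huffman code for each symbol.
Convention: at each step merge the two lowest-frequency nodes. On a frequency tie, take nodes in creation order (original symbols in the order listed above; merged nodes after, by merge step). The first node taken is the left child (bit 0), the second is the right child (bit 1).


Huffman tree construction:
Step 1: Merge C(17) + B(26) = 43
Step 2: Merge I(28) + (C+B)(43) = 71
Read each symbol's code off the tree from the root (left child = 0, right child = 1).

Codes:
  B: 11 (length 2)
  C: 10 (length 2)
  I: 0 (length 1)
Average code length: 114/71 = 1.6056 bits/symbol


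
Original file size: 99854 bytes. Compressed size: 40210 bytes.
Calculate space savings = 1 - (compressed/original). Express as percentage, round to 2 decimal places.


ratio = compressed/original = 40210/99854 = 0.402688
savings = 1 - ratio = 1 - 0.402688 = 0.597312
as a percentage: 0.597312 * 100 = 59.73%

Space savings = 1 - 40210/99854 = 59.73%


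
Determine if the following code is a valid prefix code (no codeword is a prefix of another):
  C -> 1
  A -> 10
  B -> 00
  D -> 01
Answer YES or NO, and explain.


Checking each pair (does one codeword prefix another?):
  C='1' vs A='10': prefix -- VIOLATION

NO -- this is NOT a valid prefix code. C (1) is a prefix of A (10).


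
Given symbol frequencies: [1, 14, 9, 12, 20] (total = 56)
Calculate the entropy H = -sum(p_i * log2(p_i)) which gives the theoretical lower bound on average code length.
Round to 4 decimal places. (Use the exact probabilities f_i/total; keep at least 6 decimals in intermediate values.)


Per-symbol terms -p_i * log2(p_i) with p_i = f_i/56:
  p = 1/56 = 0.017857: log2(p) = -5.807355, -p*log2(p) = 0.103703
  p = 14/56 = 0.250000: log2(p) = -2.000000, -p*log2(p) = 0.500000
  p = 9/56 = 0.160714: log2(p) = -2.637430, -p*log2(p) = 0.423873
  p = 12/56 = 0.214286: log2(p) = -2.222392, -p*log2(p) = 0.476227
  p = 20/56 = 0.357143: log2(p) = -1.485427, -p*log2(p) = 0.530510
H = 0.103703 + 0.500000 + 0.423873 + 0.476227 + 0.530510 = 2.034313

H = 2.0343 bits/symbol


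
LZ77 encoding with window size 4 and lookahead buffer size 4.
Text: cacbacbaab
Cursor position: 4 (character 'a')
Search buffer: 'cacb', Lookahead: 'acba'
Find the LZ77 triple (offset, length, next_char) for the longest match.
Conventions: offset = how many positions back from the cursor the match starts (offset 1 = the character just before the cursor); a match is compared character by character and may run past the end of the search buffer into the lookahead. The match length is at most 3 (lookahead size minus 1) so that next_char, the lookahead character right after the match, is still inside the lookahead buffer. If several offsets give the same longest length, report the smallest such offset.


Try each offset into the search buffer:
  offset=1 (pos 3, char 'b'): match length 0
  offset=2 (pos 2, char 'c'): match length 0
  offset=3 (pos 1, char 'a'): match length 3
  offset=4 (pos 0, char 'c'): match length 0
Longest match has length 3 at offset 3.
next_char = character at position 4 + 3 = 7 -> 'a'

Best match: offset=3, length=3 (matching 'acb' starting at position 1)
LZ77 triple: (3, 3, 'a')


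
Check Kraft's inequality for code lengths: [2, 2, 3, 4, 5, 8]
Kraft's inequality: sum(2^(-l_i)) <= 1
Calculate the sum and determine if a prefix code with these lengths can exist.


Sum = 2^(-2) + 2^(-2) + 2^(-3) + 2^(-4) + 2^(-5) + 2^(-8)
    = 0.25 + 0.25 + 0.125 + 0.0625 + 0.03125 + 0.00390625
    = 185/256 = 0.72265625
Since 0.72265625 <= 1, Kraft's inequality IS satisfied.
A prefix code with these lengths CAN exist.

Kraft sum = 0.72265625. Satisfied.


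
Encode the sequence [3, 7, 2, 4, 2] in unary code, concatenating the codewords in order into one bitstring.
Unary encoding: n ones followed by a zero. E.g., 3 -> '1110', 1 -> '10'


Encode each number as n ones followed by a terminating 0:
  3 -> 1110 (4 bits)
  7 -> 11111110 (8 bits)
  2 -> 110 (3 bits)
  4 -> 11110 (5 bits)
  2 -> 110 (3 bits)
Total length = 4 + 8 + 3 + 5 + 3 = 23 bits.

Unary([3, 7, 2, 4, 2]) = 11101111111011011110110 (23 bits)


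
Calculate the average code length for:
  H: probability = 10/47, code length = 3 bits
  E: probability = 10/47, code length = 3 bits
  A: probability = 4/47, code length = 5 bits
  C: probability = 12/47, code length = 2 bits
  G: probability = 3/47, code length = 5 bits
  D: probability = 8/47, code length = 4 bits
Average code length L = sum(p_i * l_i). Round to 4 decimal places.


Weighted contributions p_i * l_i:
  H: (10/47) * 3 = 30/47
  E: (10/47) * 3 = 30/47
  A: (4/47) * 5 = 20/47
  C: (12/47) * 2 = 24/47
  G: (3/47) * 5 = 15/47
  D: (8/47) * 4 = 32/47
Sum = (30 + 30 + 20 + 24 + 15 + 32)/47 = 151/47

L = 151/47 = 3.2128 bits/symbol


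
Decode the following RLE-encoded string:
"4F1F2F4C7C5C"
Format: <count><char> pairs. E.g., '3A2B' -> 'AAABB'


Expanding each <count><char> pair:
  4F -> 'FFFF'
  1F -> 'F'
  2F -> 'FF'
  4C -> 'CCCC'
  7C -> 'CCCCCCC'
  5C -> 'CCCCC'

Decoded = FFFFFFFCCCCCCCCCCCCCCCC


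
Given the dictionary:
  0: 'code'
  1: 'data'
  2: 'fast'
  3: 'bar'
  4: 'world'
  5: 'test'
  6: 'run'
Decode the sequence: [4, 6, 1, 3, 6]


Look up each index in the dictionary:
  4 -> 'world'
  6 -> 'run'
  1 -> 'data'
  3 -> 'bar'
  6 -> 'run'

Decoded: "world run data bar run"


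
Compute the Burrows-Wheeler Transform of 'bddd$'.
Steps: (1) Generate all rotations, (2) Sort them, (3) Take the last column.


Rotations (sorted):
  0: $bddd -> last char: d
  1: bddd$ -> last char: $
  2: d$bdd -> last char: d
  3: dd$bd -> last char: d
  4: ddd$b -> last char: b


BWT = d$ddb


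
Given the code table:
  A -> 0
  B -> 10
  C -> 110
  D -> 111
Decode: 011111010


Decoding:
0 -> A
111 -> D
110 -> C
10 -> B


Result: ADCB


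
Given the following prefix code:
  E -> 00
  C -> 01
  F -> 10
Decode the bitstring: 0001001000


Decoding step by step:
Bits 00 -> E
Bits 01 -> C
Bits 00 -> E
Bits 10 -> F
Bits 00 -> E


Decoded message: ECEFE


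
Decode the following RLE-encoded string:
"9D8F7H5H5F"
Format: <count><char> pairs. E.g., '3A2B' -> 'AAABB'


Expanding each <count><char> pair:
  9D -> 'DDDDDDDDD'
  8F -> 'FFFFFFFF'
  7H -> 'HHHHHHH'
  5H -> 'HHHHH'
  5F -> 'FFFFF'

Decoded = DDDDDDDDDFFFFFFFFHHHHHHHHHHHHFFFFF


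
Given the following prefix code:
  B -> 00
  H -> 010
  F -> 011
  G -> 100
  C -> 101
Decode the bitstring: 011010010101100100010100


Decoding step by step:
Bits 011 -> F
Bits 010 -> H
Bits 010 -> H
Bits 101 -> C
Bits 100 -> G
Bits 100 -> G
Bits 010 -> H
Bits 100 -> G


Decoded message: FHHCGGHG


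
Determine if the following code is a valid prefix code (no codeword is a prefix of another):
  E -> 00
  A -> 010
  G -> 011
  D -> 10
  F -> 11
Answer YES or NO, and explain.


Checking each pair (does one codeword prefix another?):
  E='00' vs A='010': no prefix
  E='00' vs G='011': no prefix
  E='00' vs D='10': no prefix
  E='00' vs F='11': no prefix
  A='010' vs E='00': no prefix
  A='010' vs G='011': no prefix
  A='010' vs D='10': no prefix
  A='010' vs F='11': no prefix
  G='011' vs E='00': no prefix
  G='011' vs A='010': no prefix
  G='011' vs D='10': no prefix
  G='011' vs F='11': no prefix
  D='10' vs E='00': no prefix
  D='10' vs A='010': no prefix
  D='10' vs G='011': no prefix
  D='10' vs F='11': no prefix
  F='11' vs E='00': no prefix
  F='11' vs A='010': no prefix
  F='11' vs G='011': no prefix
  F='11' vs D='10': no prefix
No violation found over all pairs.

YES -- this is a valid prefix code. No codeword is a prefix of any other codeword.


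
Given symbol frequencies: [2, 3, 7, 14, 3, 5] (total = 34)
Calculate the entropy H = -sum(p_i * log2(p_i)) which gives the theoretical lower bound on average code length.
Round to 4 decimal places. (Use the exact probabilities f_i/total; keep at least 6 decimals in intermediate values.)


Per-symbol terms -p_i * log2(p_i) with p_i = f_i/34:
  p = 2/34 = 0.058824: log2(p) = -4.087463, -p*log2(p) = 0.240439
  p = 3/34 = 0.088235: log2(p) = -3.502500, -p*log2(p) = 0.309044
  p = 7/34 = 0.205882: log2(p) = -2.280108, -p*log2(p) = 0.469434
  p = 14/34 = 0.411765: log2(p) = -1.280108, -p*log2(p) = 0.527103
  p = 3/34 = 0.088235: log2(p) = -3.502500, -p*log2(p) = 0.309044
  p = 5/34 = 0.147059: log2(p) = -2.765535, -p*log2(p) = 0.406696
H = 0.240439 + 0.309044 + 0.469434 + 0.527103 + 0.309044 + 0.406696 = 2.261760

H = 2.2618 bits/symbol


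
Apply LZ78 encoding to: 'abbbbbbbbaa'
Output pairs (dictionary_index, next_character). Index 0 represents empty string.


LZ78 encoding steps:
Dictionary: {0: ''}
Step 1: w='' (idx 0), next='a' -> output (0, 'a'), add 'a' as idx 1
Step 2: w='' (idx 0), next='b' -> output (0, 'b'), add 'b' as idx 2
Step 3: w='b' (idx 2), next='b' -> output (2, 'b'), add 'bb' as idx 3
Step 4: w='bb' (idx 3), next='b' -> output (3, 'b'), add 'bbb' as idx 4
Step 5: w='bb' (idx 3), next='a' -> output (3, 'a'), add 'bba' as idx 5
Step 6: w='a' (idx 1), end of input -> output (1, '')


Encoded: [(0, 'a'), (0, 'b'), (2, 'b'), (3, 'b'), (3, 'a'), (1, '')]


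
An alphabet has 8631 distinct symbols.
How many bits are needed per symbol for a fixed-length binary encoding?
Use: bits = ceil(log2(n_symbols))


log2(8631) = 13.0753
Bracket: 2^13 = 8192 < 8631 <= 2^14 = 16384
So ceil(log2(8631)) = 14

bits = ceil(log2(8631)) = ceil(13.0753) = 14 bits


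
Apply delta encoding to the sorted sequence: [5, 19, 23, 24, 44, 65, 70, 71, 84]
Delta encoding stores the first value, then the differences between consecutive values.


First value: 5
Deltas:
  19 - 5 = 14
  23 - 19 = 4
  24 - 23 = 1
  44 - 24 = 20
  65 - 44 = 21
  70 - 65 = 5
  71 - 70 = 1
  84 - 71 = 13


Delta encoded: [5, 14, 4, 1, 20, 21, 5, 1, 13]


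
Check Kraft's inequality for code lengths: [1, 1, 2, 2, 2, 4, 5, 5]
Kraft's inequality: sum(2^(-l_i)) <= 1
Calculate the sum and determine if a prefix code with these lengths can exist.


Sum = 2^(-1) + 2^(-1) + 2^(-2) + 2^(-2) + 2^(-2) + 2^(-4) + 2^(-5) + 2^(-5)
    = 0.5 + 0.5 + 0.25 + 0.25 + 0.25 + 0.0625 + 0.03125 + 0.03125
    = 60/32 = 1.875
Since 1.875 > 1, Kraft's inequality is NOT satisfied.
A prefix code with these lengths CANNOT exist.

Kraft sum = 1.875. Not satisfied.


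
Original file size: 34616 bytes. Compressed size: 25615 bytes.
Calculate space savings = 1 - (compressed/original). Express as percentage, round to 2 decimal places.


ratio = compressed/original = 25615/34616 = 0.739976
savings = 1 - ratio = 1 - 0.739976 = 0.260024
as a percentage: 0.260024 * 100 = 26.0%

Space savings = 1 - 25615/34616 = 26.0%


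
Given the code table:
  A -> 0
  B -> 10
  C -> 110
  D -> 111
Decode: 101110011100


Decoding:
10 -> B
111 -> D
0 -> A
0 -> A
111 -> D
0 -> A
0 -> A


Result: BDAADAA


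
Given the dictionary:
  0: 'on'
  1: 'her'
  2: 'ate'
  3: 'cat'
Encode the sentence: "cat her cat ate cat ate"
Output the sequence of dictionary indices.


Look up each word in the dictionary:
  'cat' -> 3
  'her' -> 1
  'cat' -> 3
  'ate' -> 2
  'cat' -> 3
  'ate' -> 2

Encoded: [3, 1, 3, 2, 3, 2]


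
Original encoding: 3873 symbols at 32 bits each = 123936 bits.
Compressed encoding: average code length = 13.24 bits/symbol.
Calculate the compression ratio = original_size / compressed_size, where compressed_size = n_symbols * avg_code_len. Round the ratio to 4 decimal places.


original_size = n_symbols * orig_bits = 3873 * 32 = 123936 bits
compressed_size = n_symbols * avg_code_len = 3873 * 13.24 = 51278.52 bits
ratio = original_size / compressed_size = 123936 / 51278.52 = 2.4169

Compression ratio = 2.4169


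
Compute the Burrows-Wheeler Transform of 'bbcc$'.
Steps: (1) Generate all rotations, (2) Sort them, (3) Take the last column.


Rotations (sorted):
  0: $bbcc -> last char: c
  1: bbcc$ -> last char: $
  2: bcc$b -> last char: b
  3: c$bbc -> last char: c
  4: cc$bb -> last char: b


BWT = c$bcb


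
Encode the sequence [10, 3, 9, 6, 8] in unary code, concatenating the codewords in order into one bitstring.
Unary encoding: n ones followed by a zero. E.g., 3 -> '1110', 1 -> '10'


Encode each number as n ones followed by a terminating 0:
  10 -> 11111111110 (11 bits)
  3 -> 1110 (4 bits)
  9 -> 1111111110 (10 bits)
  6 -> 1111110 (7 bits)
  8 -> 111111110 (9 bits)
Total length = 11 + 4 + 10 + 7 + 9 = 41 bits.

Unary([10, 3, 9, 6, 8]) = 11111111110111011111111101111110111111110 (41 bits)


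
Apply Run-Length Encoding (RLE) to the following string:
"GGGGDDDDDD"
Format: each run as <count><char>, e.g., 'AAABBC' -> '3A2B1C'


Scanning runs left to right:
  i=0: run of 'G' x 4 -> '4G'
  i=4: run of 'D' x 6 -> '6D'

RLE = 4G6D


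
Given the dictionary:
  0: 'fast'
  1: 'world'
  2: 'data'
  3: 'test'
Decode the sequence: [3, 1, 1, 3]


Look up each index in the dictionary:
  3 -> 'test'
  1 -> 'world'
  1 -> 'world'
  3 -> 'test'

Decoded: "test world world test"


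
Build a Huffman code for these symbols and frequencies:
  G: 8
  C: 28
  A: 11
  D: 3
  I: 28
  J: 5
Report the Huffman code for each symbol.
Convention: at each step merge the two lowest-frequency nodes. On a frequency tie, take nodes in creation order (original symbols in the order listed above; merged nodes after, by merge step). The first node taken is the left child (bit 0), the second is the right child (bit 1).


Huffman tree construction:
Step 1: Merge D(3) + J(5) = 8
Step 2: Merge G(8) + (D+J)(8) = 16
Step 3: Merge A(11) + (G+(D+J))(16) = 27
Step 4: Merge (A+(G+(D+J)))(27) + C(28) = 55
Step 5: Merge I(28) + ((A+(G+(D+J)))+C)(55) = 83
Read each symbol's code off the tree from the root (left child = 0, right child = 1).

Codes:
  G: 1010 (length 4)
  C: 11 (length 2)
  A: 100 (length 3)
  D: 10110 (length 5)
  I: 0 (length 1)
  J: 10111 (length 5)
Average code length: 189/83 = 2.2771 bits/symbol


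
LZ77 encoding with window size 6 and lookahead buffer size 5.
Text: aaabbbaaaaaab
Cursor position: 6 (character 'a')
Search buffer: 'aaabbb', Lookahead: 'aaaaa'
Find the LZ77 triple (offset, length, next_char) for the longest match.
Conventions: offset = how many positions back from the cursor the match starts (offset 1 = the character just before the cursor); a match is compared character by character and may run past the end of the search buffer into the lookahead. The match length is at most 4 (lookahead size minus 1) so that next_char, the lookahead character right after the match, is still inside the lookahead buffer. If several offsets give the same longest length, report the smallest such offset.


Try each offset into the search buffer:
  offset=1 (pos 5, char 'b'): match length 0
  offset=2 (pos 4, char 'b'): match length 0
  offset=3 (pos 3, char 'b'): match length 0
  offset=4 (pos 2, char 'a'): match length 1
  offset=5 (pos 1, char 'a'): match length 2
  offset=6 (pos 0, char 'a'): match length 3
Longest match has length 3 at offset 6.
next_char = character at position 6 + 3 = 9 -> 'a'

Best match: offset=6, length=3 (matching 'aaa' starting at position 0)
LZ77 triple: (6, 3, 'a')


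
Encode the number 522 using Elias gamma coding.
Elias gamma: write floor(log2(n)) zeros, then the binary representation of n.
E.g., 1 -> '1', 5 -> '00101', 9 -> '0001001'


num_bits = floor(log2(522)) + 1 = 10
leading_zeros = num_bits - 1 = 9
binary(522) = 1000001010

Elias gamma(522) = '000000000' + '1000001010' = 0000000001000001010 (19 bits)


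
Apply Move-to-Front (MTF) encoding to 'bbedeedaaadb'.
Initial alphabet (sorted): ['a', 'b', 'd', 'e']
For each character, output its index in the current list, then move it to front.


MTF encoding:
'b': index 1 in ['a', 'b', 'd', 'e'] -> ['b', 'a', 'd', 'e']
'b': index 0 in ['b', 'a', 'd', 'e'] -> ['b', 'a', 'd', 'e']
'e': index 3 in ['b', 'a', 'd', 'e'] -> ['e', 'b', 'a', 'd']
'd': index 3 in ['e', 'b', 'a', 'd'] -> ['d', 'e', 'b', 'a']
'e': index 1 in ['d', 'e', 'b', 'a'] -> ['e', 'd', 'b', 'a']
'e': index 0 in ['e', 'd', 'b', 'a'] -> ['e', 'd', 'b', 'a']
'd': index 1 in ['e', 'd', 'b', 'a'] -> ['d', 'e', 'b', 'a']
'a': index 3 in ['d', 'e', 'b', 'a'] -> ['a', 'd', 'e', 'b']
'a': index 0 in ['a', 'd', 'e', 'b'] -> ['a', 'd', 'e', 'b']
'a': index 0 in ['a', 'd', 'e', 'b'] -> ['a', 'd', 'e', 'b']
'd': index 1 in ['a', 'd', 'e', 'b'] -> ['d', 'a', 'e', 'b']
'b': index 3 in ['d', 'a', 'e', 'b'] -> ['b', 'd', 'a', 'e']


Output: [1, 0, 3, 3, 1, 0, 1, 3, 0, 0, 1, 3]


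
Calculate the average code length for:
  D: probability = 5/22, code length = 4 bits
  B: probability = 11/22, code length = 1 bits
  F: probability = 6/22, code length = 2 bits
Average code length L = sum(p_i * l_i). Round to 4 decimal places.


Weighted contributions p_i * l_i:
  D: (5/22) * 4 = 20/22
  B: (11/22) * 1 = 11/22
  F: (6/22) * 2 = 12/22
Sum = (20 + 11 + 12)/22 = 43/22

L = 43/22 = 1.9545 bits/symbol


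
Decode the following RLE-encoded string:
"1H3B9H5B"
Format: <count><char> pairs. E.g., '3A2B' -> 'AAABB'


Expanding each <count><char> pair:
  1H -> 'H'
  3B -> 'BBB'
  9H -> 'HHHHHHHHH'
  5B -> 'BBBBB'

Decoded = HBBBHHHHHHHHHBBBBB


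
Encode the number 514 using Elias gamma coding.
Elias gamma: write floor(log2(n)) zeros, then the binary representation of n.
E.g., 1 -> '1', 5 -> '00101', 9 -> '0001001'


num_bits = floor(log2(514)) + 1 = 10
leading_zeros = num_bits - 1 = 9
binary(514) = 1000000010

Elias gamma(514) = '000000000' + '1000000010' = 0000000001000000010 (19 bits)


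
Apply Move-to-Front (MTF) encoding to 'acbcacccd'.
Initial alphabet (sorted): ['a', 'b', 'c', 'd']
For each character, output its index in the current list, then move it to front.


MTF encoding:
'a': index 0 in ['a', 'b', 'c', 'd'] -> ['a', 'b', 'c', 'd']
'c': index 2 in ['a', 'b', 'c', 'd'] -> ['c', 'a', 'b', 'd']
'b': index 2 in ['c', 'a', 'b', 'd'] -> ['b', 'c', 'a', 'd']
'c': index 1 in ['b', 'c', 'a', 'd'] -> ['c', 'b', 'a', 'd']
'a': index 2 in ['c', 'b', 'a', 'd'] -> ['a', 'c', 'b', 'd']
'c': index 1 in ['a', 'c', 'b', 'd'] -> ['c', 'a', 'b', 'd']
'c': index 0 in ['c', 'a', 'b', 'd'] -> ['c', 'a', 'b', 'd']
'c': index 0 in ['c', 'a', 'b', 'd'] -> ['c', 'a', 'b', 'd']
'd': index 3 in ['c', 'a', 'b', 'd'] -> ['d', 'c', 'a', 'b']


Output: [0, 2, 2, 1, 2, 1, 0, 0, 3]


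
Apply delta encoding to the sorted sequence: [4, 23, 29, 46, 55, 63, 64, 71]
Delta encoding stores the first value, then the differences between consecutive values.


First value: 4
Deltas:
  23 - 4 = 19
  29 - 23 = 6
  46 - 29 = 17
  55 - 46 = 9
  63 - 55 = 8
  64 - 63 = 1
  71 - 64 = 7


Delta encoded: [4, 19, 6, 17, 9, 8, 1, 7]


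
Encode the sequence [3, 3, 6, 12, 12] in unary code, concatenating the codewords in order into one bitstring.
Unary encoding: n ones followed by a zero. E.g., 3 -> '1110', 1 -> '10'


Encode each number as n ones followed by a terminating 0:
  3 -> 1110 (4 bits)
  3 -> 1110 (4 bits)
  6 -> 1111110 (7 bits)
  12 -> 1111111111110 (13 bits)
  12 -> 1111111111110 (13 bits)
Total length = 4 + 4 + 7 + 13 + 13 = 41 bits.

Unary([3, 3, 6, 12, 12]) = 11101110111111011111111111101111111111110 (41 bits)


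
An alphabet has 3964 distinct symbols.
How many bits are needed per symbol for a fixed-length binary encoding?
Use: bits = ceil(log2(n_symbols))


log2(3964) = 11.9527
Bracket: 2^11 = 2048 < 3964 <= 2^12 = 4096
So ceil(log2(3964)) = 12

bits = ceil(log2(3964)) = ceil(11.9527) = 12 bits


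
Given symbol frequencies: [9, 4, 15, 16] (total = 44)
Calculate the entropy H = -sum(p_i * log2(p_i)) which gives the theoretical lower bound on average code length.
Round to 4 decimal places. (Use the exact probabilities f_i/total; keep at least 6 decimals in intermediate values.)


Per-symbol terms -p_i * log2(p_i) with p_i = f_i/44:
  p = 9/44 = 0.204545: log2(p) = -2.289507, -p*log2(p) = 0.468308
  p = 4/44 = 0.090909: log2(p) = -3.459432, -p*log2(p) = 0.314494
  p = 15/44 = 0.340909: log2(p) = -1.552541, -p*log2(p) = 0.529275
  p = 16/44 = 0.363636: log2(p) = -1.459432, -p*log2(p) = 0.530702
H = 0.468308 + 0.314494 + 0.529275 + 0.530702 = 1.842779

H = 1.8428 bits/symbol


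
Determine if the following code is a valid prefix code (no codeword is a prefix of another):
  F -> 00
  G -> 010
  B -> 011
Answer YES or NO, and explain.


Checking each pair (does one codeword prefix another?):
  F='00' vs G='010': no prefix
  F='00' vs B='011': no prefix
  G='010' vs F='00': no prefix
  G='010' vs B='011': no prefix
  B='011' vs F='00': no prefix
  B='011' vs G='010': no prefix
No violation found over all pairs.

YES -- this is a valid prefix code. No codeword is a prefix of any other codeword.


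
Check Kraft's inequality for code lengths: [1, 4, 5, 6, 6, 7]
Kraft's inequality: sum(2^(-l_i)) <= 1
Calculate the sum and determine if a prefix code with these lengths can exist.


Sum = 2^(-1) + 2^(-4) + 2^(-5) + 2^(-6) + 2^(-6) + 2^(-7)
    = 0.5 + 0.0625 + 0.03125 + 0.015625 + 0.015625 + 0.0078125
    = 81/128 = 0.6328125
Since 0.6328125 <= 1, Kraft's inequality IS satisfied.
A prefix code with these lengths CAN exist.

Kraft sum = 0.6328125. Satisfied.


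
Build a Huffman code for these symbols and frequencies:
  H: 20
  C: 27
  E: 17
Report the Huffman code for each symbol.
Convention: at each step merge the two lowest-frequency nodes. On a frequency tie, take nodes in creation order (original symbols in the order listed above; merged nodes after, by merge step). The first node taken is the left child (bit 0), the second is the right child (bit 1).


Huffman tree construction:
Step 1: Merge E(17) + H(20) = 37
Step 2: Merge C(27) + (E+H)(37) = 64
Read each symbol's code off the tree from the root (left child = 0, right child = 1).

Codes:
  H: 11 (length 2)
  C: 0 (length 1)
  E: 10 (length 2)
Average code length: 101/64 = 1.5781 bits/symbol


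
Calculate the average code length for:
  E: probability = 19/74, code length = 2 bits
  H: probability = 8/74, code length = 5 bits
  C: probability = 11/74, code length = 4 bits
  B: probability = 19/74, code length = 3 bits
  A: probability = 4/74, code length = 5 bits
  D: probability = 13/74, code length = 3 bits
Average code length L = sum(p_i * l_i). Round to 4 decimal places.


Weighted contributions p_i * l_i:
  E: (19/74) * 2 = 38/74
  H: (8/74) * 5 = 40/74
  C: (11/74) * 4 = 44/74
  B: (19/74) * 3 = 57/74
  A: (4/74) * 5 = 20/74
  D: (13/74) * 3 = 39/74
Sum = (38 + 40 + 44 + 57 + 20 + 39)/74 = 238/74

L = 238/74 = 3.2162 bits/symbol


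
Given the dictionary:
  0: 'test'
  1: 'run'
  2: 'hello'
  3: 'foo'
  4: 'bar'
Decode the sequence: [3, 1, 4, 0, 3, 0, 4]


Look up each index in the dictionary:
  3 -> 'foo'
  1 -> 'run'
  4 -> 'bar'
  0 -> 'test'
  3 -> 'foo'
  0 -> 'test'
  4 -> 'bar'

Decoded: "foo run bar test foo test bar"


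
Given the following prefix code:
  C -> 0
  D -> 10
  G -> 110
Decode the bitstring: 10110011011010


Decoding step by step:
Bits 10 -> D
Bits 110 -> G
Bits 0 -> C
Bits 110 -> G
Bits 110 -> G
Bits 10 -> D


Decoded message: DGCGGD


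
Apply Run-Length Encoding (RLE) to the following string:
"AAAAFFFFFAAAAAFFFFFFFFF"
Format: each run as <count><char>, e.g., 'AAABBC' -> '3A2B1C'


Scanning runs left to right:
  i=0: run of 'A' x 4 -> '4A'
  i=4: run of 'F' x 5 -> '5F'
  i=9: run of 'A' x 5 -> '5A'
  i=14: run of 'F' x 9 -> '9F'

RLE = 4A5F5A9F


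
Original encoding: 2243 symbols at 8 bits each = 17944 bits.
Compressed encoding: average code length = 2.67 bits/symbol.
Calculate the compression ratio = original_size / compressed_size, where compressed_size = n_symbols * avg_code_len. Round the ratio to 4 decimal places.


original_size = n_symbols * orig_bits = 2243 * 8 = 17944 bits
compressed_size = n_symbols * avg_code_len = 2243 * 2.67 = 5988.81 bits
ratio = original_size / compressed_size = 17944 / 5988.81 = 2.9963

Compression ratio = 2.9963


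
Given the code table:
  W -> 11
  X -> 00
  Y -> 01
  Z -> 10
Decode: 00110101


Decoding:
00 -> X
11 -> W
01 -> Y
01 -> Y


Result: XWYY


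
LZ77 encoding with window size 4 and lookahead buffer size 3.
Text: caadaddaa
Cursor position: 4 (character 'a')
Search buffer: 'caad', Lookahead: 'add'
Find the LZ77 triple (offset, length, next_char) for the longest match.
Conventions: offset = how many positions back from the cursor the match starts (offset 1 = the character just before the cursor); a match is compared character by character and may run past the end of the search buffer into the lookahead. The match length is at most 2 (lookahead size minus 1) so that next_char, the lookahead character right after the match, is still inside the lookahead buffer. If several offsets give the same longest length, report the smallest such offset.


Try each offset into the search buffer:
  offset=1 (pos 3, char 'd'): match length 0
  offset=2 (pos 2, char 'a'): match length 2
  offset=3 (pos 1, char 'a'): match length 1
  offset=4 (pos 0, char 'c'): match length 0
Longest match has length 2 at offset 2.
next_char = character at position 4 + 2 = 6 -> 'd'

Best match: offset=2, length=2 (matching 'ad' starting at position 2)
LZ77 triple: (2, 2, 'd')


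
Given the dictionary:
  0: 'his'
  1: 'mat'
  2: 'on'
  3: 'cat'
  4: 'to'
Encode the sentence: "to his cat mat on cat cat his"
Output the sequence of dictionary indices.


Look up each word in the dictionary:
  'to' -> 4
  'his' -> 0
  'cat' -> 3
  'mat' -> 1
  'on' -> 2
  'cat' -> 3
  'cat' -> 3
  'his' -> 0

Encoded: [4, 0, 3, 1, 2, 3, 3, 0]


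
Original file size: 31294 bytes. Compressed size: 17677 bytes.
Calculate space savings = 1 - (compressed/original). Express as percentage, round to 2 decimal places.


ratio = compressed/original = 17677/31294 = 0.564869
savings = 1 - ratio = 1 - 0.564869 = 0.435131
as a percentage: 0.435131 * 100 = 43.51%

Space savings = 1 - 17677/31294 = 43.51%


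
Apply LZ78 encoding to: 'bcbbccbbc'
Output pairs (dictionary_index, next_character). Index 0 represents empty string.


LZ78 encoding steps:
Dictionary: {0: ''}
Step 1: w='' (idx 0), next='b' -> output (0, 'b'), add 'b' as idx 1
Step 2: w='' (idx 0), next='c' -> output (0, 'c'), add 'c' as idx 2
Step 3: w='b' (idx 1), next='b' -> output (1, 'b'), add 'bb' as idx 3
Step 4: w='c' (idx 2), next='c' -> output (2, 'c'), add 'cc' as idx 4
Step 5: w='bb' (idx 3), next='c' -> output (3, 'c'), add 'bbc' as idx 5


Encoded: [(0, 'b'), (0, 'c'), (1, 'b'), (2, 'c'), (3, 'c')]


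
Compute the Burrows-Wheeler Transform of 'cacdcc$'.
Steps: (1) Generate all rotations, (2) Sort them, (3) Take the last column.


Rotations (sorted):
  0: $cacdcc -> last char: c
  1: acdcc$c -> last char: c
  2: c$cacdc -> last char: c
  3: cacdcc$ -> last char: $
  4: cc$cacd -> last char: d
  5: cdcc$ca -> last char: a
  6: dcc$cac -> last char: c


BWT = ccc$dac


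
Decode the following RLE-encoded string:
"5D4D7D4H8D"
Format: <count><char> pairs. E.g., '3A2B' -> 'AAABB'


Expanding each <count><char> pair:
  5D -> 'DDDDD'
  4D -> 'DDDD'
  7D -> 'DDDDDDD'
  4H -> 'HHHH'
  8D -> 'DDDDDDDD'

Decoded = DDDDDDDDDDDDDDDDHHHHDDDDDDDD


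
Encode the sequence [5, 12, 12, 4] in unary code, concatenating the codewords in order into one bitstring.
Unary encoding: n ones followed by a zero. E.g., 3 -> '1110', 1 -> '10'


Encode each number as n ones followed by a terminating 0:
  5 -> 111110 (6 bits)
  12 -> 1111111111110 (13 bits)
  12 -> 1111111111110 (13 bits)
  4 -> 11110 (5 bits)
Total length = 6 + 13 + 13 + 5 = 37 bits.

Unary([5, 12, 12, 4]) = 1111101111111111110111111111111011110 (37 bits)


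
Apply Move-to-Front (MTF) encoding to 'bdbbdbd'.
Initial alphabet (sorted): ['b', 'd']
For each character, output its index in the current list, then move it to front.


MTF encoding:
'b': index 0 in ['b', 'd'] -> ['b', 'd']
'd': index 1 in ['b', 'd'] -> ['d', 'b']
'b': index 1 in ['d', 'b'] -> ['b', 'd']
'b': index 0 in ['b', 'd'] -> ['b', 'd']
'd': index 1 in ['b', 'd'] -> ['d', 'b']
'b': index 1 in ['d', 'b'] -> ['b', 'd']
'd': index 1 in ['b', 'd'] -> ['d', 'b']


Output: [0, 1, 1, 0, 1, 1, 1]


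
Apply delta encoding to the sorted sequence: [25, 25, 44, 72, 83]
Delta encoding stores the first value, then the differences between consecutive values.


First value: 25
Deltas:
  25 - 25 = 0
  44 - 25 = 19
  72 - 44 = 28
  83 - 72 = 11


Delta encoded: [25, 0, 19, 28, 11]


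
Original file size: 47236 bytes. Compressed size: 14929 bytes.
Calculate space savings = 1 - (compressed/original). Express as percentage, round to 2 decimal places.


ratio = compressed/original = 14929/47236 = 0.316051
savings = 1 - ratio = 1 - 0.316051 = 0.683949
as a percentage: 0.683949 * 100 = 68.39%

Space savings = 1 - 14929/47236 = 68.39%


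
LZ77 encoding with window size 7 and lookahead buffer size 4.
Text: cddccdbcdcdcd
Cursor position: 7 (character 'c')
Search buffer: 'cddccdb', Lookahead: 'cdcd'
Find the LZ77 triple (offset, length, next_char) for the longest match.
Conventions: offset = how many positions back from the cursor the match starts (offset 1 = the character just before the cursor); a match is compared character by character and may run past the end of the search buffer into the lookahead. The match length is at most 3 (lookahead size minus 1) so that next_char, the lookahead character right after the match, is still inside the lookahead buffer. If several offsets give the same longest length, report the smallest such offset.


Try each offset into the search buffer:
  offset=1 (pos 6, char 'b'): match length 0
  offset=2 (pos 5, char 'd'): match length 0
  offset=3 (pos 4, char 'c'): match length 2
  offset=4 (pos 3, char 'c'): match length 1
  offset=5 (pos 2, char 'd'): match length 0
  offset=6 (pos 1, char 'd'): match length 0
  offset=7 (pos 0, char 'c'): match length 2
Longest match has length 2, found at offsets 3, 7; take the smallest, offset 3.
next_char = character at position 7 + 2 = 9 -> 'c'

Best match: offset=3, length=2 (matching 'cd' starting at position 4)
LZ77 triple: (3, 2, 'c')


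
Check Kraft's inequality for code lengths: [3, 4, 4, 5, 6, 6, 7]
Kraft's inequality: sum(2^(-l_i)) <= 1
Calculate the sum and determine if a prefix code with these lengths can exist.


Sum = 2^(-3) + 2^(-4) + 2^(-4) + 2^(-5) + 2^(-6) + 2^(-6) + 2^(-7)
    = 0.125 + 0.0625 + 0.0625 + 0.03125 + 0.015625 + 0.015625 + 0.0078125
    = 41/128 = 0.3203125
Since 0.3203125 <= 1, Kraft's inequality IS satisfied.
A prefix code with these lengths CAN exist.

Kraft sum = 0.3203125. Satisfied.


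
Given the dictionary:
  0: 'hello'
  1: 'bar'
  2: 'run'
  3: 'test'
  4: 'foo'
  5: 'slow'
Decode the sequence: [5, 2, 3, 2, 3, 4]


Look up each index in the dictionary:
  5 -> 'slow'
  2 -> 'run'
  3 -> 'test'
  2 -> 'run'
  3 -> 'test'
  4 -> 'foo'

Decoded: "slow run test run test foo"


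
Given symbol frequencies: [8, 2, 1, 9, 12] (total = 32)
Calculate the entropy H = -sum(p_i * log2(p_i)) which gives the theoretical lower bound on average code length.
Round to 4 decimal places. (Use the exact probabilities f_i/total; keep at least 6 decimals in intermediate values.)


Per-symbol terms -p_i * log2(p_i) with p_i = f_i/32:
  p = 8/32 = 0.250000: log2(p) = -2.000000, -p*log2(p) = 0.500000
  p = 2/32 = 0.062500: log2(p) = -4.000000, -p*log2(p) = 0.250000
  p = 1/32 = 0.031250: log2(p) = -5.000000, -p*log2(p) = 0.156250
  p = 9/32 = 0.281250: log2(p) = -1.830075, -p*log2(p) = 0.514709
  p = 12/32 = 0.375000: log2(p) = -1.415037, -p*log2(p) = 0.530639
H = 0.500000 + 0.250000 + 0.156250 + 0.514709 + 0.530639 = 1.951598

H = 1.9516 bits/symbol


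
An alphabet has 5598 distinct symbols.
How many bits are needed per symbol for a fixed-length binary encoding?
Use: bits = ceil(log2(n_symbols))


log2(5598) = 12.4507
Bracket: 2^12 = 4096 < 5598 <= 2^13 = 8192
So ceil(log2(5598)) = 13

bits = ceil(log2(5598)) = ceil(12.4507) = 13 bits


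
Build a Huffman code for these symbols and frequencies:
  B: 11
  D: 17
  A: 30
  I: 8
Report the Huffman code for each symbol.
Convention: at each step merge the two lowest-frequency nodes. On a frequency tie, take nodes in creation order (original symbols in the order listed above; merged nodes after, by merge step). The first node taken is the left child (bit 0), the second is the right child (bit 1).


Huffman tree construction:
Step 1: Merge I(8) + B(11) = 19
Step 2: Merge D(17) + (I+B)(19) = 36
Step 3: Merge A(30) + (D+(I+B))(36) = 66
Read each symbol's code off the tree from the root (left child = 0, right child = 1).

Codes:
  B: 111 (length 3)
  D: 10 (length 2)
  A: 0 (length 1)
  I: 110 (length 3)
Average code length: 121/66 = 1.8333 bits/symbol


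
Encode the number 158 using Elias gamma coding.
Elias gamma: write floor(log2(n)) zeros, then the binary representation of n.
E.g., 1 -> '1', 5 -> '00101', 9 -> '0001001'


num_bits = floor(log2(158)) + 1 = 8
leading_zeros = num_bits - 1 = 7
binary(158) = 10011110

Elias gamma(158) = '0000000' + '10011110' = 000000010011110 (15 bits)


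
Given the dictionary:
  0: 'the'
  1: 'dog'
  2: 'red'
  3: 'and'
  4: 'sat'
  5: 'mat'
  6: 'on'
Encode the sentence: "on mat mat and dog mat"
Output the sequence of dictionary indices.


Look up each word in the dictionary:
  'on' -> 6
  'mat' -> 5
  'mat' -> 5
  'and' -> 3
  'dog' -> 1
  'mat' -> 5

Encoded: [6, 5, 5, 3, 1, 5]


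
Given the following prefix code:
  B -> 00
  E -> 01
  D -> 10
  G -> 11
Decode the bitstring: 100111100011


Decoding step by step:
Bits 10 -> D
Bits 01 -> E
Bits 11 -> G
Bits 10 -> D
Bits 00 -> B
Bits 11 -> G


Decoded message: DEGDBG


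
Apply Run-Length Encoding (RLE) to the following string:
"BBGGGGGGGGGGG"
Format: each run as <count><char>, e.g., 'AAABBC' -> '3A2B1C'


Scanning runs left to right:
  i=0: run of 'B' x 2 -> '2B'
  i=2: run of 'G' x 11 -> '11G'

RLE = 2B11G


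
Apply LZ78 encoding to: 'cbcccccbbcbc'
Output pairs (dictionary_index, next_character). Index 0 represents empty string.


LZ78 encoding steps:
Dictionary: {0: ''}
Step 1: w='' (idx 0), next='c' -> output (0, 'c'), add 'c' as idx 1
Step 2: w='' (idx 0), next='b' -> output (0, 'b'), add 'b' as idx 2
Step 3: w='c' (idx 1), next='c' -> output (1, 'c'), add 'cc' as idx 3
Step 4: w='cc' (idx 3), next='c' -> output (3, 'c'), add 'ccc' as idx 4
Step 5: w='b' (idx 2), next='b' -> output (2, 'b'), add 'bb' as idx 5
Step 6: w='c' (idx 1), next='b' -> output (1, 'b'), add 'cb' as idx 6
Step 7: w='c' (idx 1), end of input -> output (1, '')


Encoded: [(0, 'c'), (0, 'b'), (1, 'c'), (3, 'c'), (2, 'b'), (1, 'b'), (1, '')]


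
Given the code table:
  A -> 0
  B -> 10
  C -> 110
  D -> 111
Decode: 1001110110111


Decoding:
10 -> B
0 -> A
111 -> D
0 -> A
110 -> C
111 -> D


Result: BADACD


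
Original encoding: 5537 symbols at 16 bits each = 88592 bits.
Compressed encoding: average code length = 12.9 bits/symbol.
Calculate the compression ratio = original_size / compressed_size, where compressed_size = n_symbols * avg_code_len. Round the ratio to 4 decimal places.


original_size = n_symbols * orig_bits = 5537 * 16 = 88592 bits
compressed_size = n_symbols * avg_code_len = 5537 * 12.9 = 71427.3 bits
ratio = original_size / compressed_size = 88592 / 71427.3 = 1.2403

Compression ratio = 1.2403


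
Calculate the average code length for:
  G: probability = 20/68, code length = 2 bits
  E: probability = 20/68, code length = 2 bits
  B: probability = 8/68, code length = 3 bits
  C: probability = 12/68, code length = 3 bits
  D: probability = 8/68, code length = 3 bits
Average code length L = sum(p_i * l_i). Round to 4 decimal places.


Weighted contributions p_i * l_i:
  G: (20/68) * 2 = 40/68
  E: (20/68) * 2 = 40/68
  B: (8/68) * 3 = 24/68
  C: (12/68) * 3 = 36/68
  D: (8/68) * 3 = 24/68
Sum = (40 + 40 + 24 + 36 + 24)/68 = 164/68

L = 164/68 = 2.4118 bits/symbol


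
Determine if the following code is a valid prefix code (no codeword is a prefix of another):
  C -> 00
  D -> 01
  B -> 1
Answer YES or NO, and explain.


Checking each pair (does one codeword prefix another?):
  C='00' vs D='01': no prefix
  C='00' vs B='1': no prefix
  D='01' vs C='00': no prefix
  D='01' vs B='1': no prefix
  B='1' vs C='00': no prefix
  B='1' vs D='01': no prefix
No violation found over all pairs.

YES -- this is a valid prefix code. No codeword is a prefix of any other codeword.


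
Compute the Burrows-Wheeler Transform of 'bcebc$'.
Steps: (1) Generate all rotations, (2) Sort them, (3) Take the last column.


Rotations (sorted):
  0: $bcebc -> last char: c
  1: bc$bce -> last char: e
  2: bcebc$ -> last char: $
  3: c$bceb -> last char: b
  4: cebc$b -> last char: b
  5: ebc$bc -> last char: c


BWT = ce$bbc


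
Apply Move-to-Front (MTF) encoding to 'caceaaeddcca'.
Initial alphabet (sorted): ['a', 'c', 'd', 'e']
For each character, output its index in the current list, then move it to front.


MTF encoding:
'c': index 1 in ['a', 'c', 'd', 'e'] -> ['c', 'a', 'd', 'e']
'a': index 1 in ['c', 'a', 'd', 'e'] -> ['a', 'c', 'd', 'e']
'c': index 1 in ['a', 'c', 'd', 'e'] -> ['c', 'a', 'd', 'e']
'e': index 3 in ['c', 'a', 'd', 'e'] -> ['e', 'c', 'a', 'd']
'a': index 2 in ['e', 'c', 'a', 'd'] -> ['a', 'e', 'c', 'd']
'a': index 0 in ['a', 'e', 'c', 'd'] -> ['a', 'e', 'c', 'd']
'e': index 1 in ['a', 'e', 'c', 'd'] -> ['e', 'a', 'c', 'd']
'd': index 3 in ['e', 'a', 'c', 'd'] -> ['d', 'e', 'a', 'c']
'd': index 0 in ['d', 'e', 'a', 'c'] -> ['d', 'e', 'a', 'c']
'c': index 3 in ['d', 'e', 'a', 'c'] -> ['c', 'd', 'e', 'a']
'c': index 0 in ['c', 'd', 'e', 'a'] -> ['c', 'd', 'e', 'a']
'a': index 3 in ['c', 'd', 'e', 'a'] -> ['a', 'c', 'd', 'e']


Output: [1, 1, 1, 3, 2, 0, 1, 3, 0, 3, 0, 3]
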